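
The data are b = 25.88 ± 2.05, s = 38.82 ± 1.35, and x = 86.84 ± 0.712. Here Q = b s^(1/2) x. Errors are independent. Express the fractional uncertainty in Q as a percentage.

8.15%

Since Q is a product/quotient, work with relative uncertainties:
  (1·δb/b)² = (1×0.0792)² = 0.00627;  (½·δs/s)² = (0.5×0.0348)² = 0.000302;  (1·δx/x)² = (1×0.00820)² = 6.72e-05
δQ/Q = √(0.00664) = 0.0815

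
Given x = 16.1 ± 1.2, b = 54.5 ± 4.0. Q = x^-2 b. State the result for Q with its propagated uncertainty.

0.210 ± 0.0349

For a monomial Q ∝ x^-2, b, fractional errors add in quadrature:
  (-2·δx/x)² = (-2×0.0745)² = 0.0222;  (1·δb/b)² = (1×0.0734)² = 0.00539
δQ/Q = √(0.0276) = 0.166
Q = 0.210, so δQ = 0.166 × 0.210 = 0.0349.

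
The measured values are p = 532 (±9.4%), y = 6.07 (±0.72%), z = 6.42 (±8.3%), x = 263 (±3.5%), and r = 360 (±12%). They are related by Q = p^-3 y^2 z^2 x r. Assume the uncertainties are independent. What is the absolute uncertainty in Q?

0.335

Each factor contributes (exponent × relative error)² to (δQ/Q)²:
  (-3·δp/p)² = (-3×0.0940)² = 0.0795;  (2·δy/y)² = (2×0.00720)² = 0.000207;  (2·δz/z)² = (2×0.0830)² = 0.0276;  (1·δx/x)² = (1×0.0350)² = 0.00123;  (1·δr/r)² = (1×0.120)² = 0.0144
δQ/Q = √(0.123) = 0.351
Q = 0.955, so δQ = 0.351 × 0.955 = 0.335.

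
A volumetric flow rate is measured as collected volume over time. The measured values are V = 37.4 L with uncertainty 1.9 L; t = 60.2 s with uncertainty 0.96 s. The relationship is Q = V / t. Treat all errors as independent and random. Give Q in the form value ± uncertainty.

Products/powers → add relative errors in quadrature, weighted by exponent:
  (1·δV/V)² = (1×0.0508)² = 0.00258;  (-1·δt/t)² = (-1×0.0159)² = 0.000254
δQ/Q = √(0.00284) = 0.0532
Q = 0.621 L/s, so δQ = 0.0532 × 0.621 = 0.0331 L/s.

0.621 ± 0.0331 L/s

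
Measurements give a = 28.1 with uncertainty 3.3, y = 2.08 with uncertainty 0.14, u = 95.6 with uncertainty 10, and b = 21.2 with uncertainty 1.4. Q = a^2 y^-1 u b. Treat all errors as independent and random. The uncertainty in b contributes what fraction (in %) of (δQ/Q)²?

(δQ/Q)² = (2·δa/a)² + (-1·δy/y)² + (1·δu/u)² + (1·δb/b)²
  a term: (2×0.117)² = 0.0552
  y term: (-1×0.0673)² = 0.00453
  u term: (1×0.105)² = 0.0109
  b term: (1×0.0660)² = 0.00436
Total = 0.0750. Share from b = 0.00436/0.0750 = 0.0581.

5.81%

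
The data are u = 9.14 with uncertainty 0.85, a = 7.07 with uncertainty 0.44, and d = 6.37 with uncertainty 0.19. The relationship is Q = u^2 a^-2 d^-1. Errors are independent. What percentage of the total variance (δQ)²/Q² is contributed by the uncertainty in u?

(δQ/Q)² = (2·δu/u)² + (-2·δa/a)² + (-1·δd/d)²
  u term: (2×0.0930)² = 0.0346
  a term: (-2×0.0622)² = 0.0155
  d term: (-1×0.0298)² = 0.000890
Total = 0.0510. Share from u = 0.0346/0.0510 = 0.679.

67.9%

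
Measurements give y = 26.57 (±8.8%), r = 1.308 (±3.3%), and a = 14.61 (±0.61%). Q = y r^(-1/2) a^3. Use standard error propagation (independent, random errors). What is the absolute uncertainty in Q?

Since Q is a product/quotient, work with relative uncertainties:
  (1·δy/y)² = (1×0.0880)² = 0.00774;  (−½·δr/r)² = (-0.5×0.0330)² = 0.000272;  (3·δa/a)² = (3×0.00610)² = 0.000335
δQ/Q = √(0.00835) = 0.0914
Q = 72450, so δQ = 0.0914 × 72450 = 6620.

6620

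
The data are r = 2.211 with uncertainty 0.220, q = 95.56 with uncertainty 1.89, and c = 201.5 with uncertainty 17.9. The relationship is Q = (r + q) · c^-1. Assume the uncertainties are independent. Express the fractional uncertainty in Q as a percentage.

9.09%

Let u = r + q = 97.77. δu = √(δr² + δq²) = √(0.0484 + 3.57) = 1.90, so δu/u = 0.0195.
Q is then a monomial in u, c:
δQ/Q = √((δu/u)² + (-1·δc/c)²) = √(0.000379 + 0.00789) = 0.0909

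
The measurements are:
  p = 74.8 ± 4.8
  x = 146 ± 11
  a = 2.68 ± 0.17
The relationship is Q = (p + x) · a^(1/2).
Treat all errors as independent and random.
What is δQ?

22.7

Let u = p + x = 221. δu = √(δp² + δx²) = √(23.0 + 121) = 12.0, so δu/u = 0.0544.
Q is then a monomial in u, a:
δQ/Q = √((δu/u)² + (½·δa/a)²) = √(0.00295 + 0.00101) = 0.0629
Q = 361, so δQ = 0.0629 × 361 = 22.7.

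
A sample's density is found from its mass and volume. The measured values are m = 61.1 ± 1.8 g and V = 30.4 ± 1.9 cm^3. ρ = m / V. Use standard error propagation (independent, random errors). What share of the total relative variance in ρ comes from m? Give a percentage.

18.2%

(δρ/ρ)² = (1·δm/m)² + (-1·δV/V)²
  m term: (1×0.0295)² = 0.000868
  V term: (-1×0.0625)² = 0.00391
Total = 0.00477. Share from m = 0.000868/0.00477 = 0.182.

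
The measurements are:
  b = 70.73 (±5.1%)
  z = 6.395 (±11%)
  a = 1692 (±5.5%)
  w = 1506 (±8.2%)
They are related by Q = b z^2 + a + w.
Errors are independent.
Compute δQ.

Let p = b·z^2 = 2893. δp/p = √((1·δb/b)² + (2·δz/z)²) = √(0.00260 + 0.0484) = 0.226, so δp = 653.
Q = p + a + w: δQ = √(δp² + δa² + δw²) = √(4.27e+05 + 8660 + 15300) = 671

671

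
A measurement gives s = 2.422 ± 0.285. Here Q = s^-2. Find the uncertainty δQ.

0.0401

Each factor contributes (exponent × relative error)² to (δQ/Q)²:
  (-2·δs/s)² = (-2×0.118)² = 0.0554
δQ/Q = √(0.0554) = 0.235
Q = 0.1705, so δQ = 0.235 × 0.1705 = 0.0401.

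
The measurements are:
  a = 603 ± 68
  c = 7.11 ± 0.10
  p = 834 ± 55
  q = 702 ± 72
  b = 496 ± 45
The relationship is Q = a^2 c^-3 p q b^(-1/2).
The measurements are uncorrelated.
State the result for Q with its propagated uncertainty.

Each factor contributes (exponent × relative error)² to (δQ/Q)²:
  (2·δa/a)² = (2×0.113)² = 0.0509;  (-3·δc/c)² = (-3×0.0141)² = 0.00178;  (1·δp/p)² = (1×0.0659)² = 0.00435;  (1·δq/q)² = (1×0.103)² = 0.0105;  (−½·δb/b)² = (-0.5×0.0907)² = 0.00206
δQ/Q = √(0.0696) = 0.264
Q = 2.66e+07, so δQ = 0.264 × 2.66e+07 = 7.01e+06.

(2.66 ± 0.701) × 10^7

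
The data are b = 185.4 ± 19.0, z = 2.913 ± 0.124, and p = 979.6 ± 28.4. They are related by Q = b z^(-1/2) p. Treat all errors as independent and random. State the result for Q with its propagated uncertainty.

106400 ± 11600

For a monomial Q ∝ b, z^(-1/2), p, fractional errors add in quadrature:
  (1·δb/b)² = (1×0.102)² = 0.0105;  (−½·δz/z)² = (-0.5×0.0426)² = 0.000453;  (1·δp/p)² = (1×0.0290)² = 0.000841
δQ/Q = √(0.0118) = 0.109
Q = 106400, so δQ = 0.109 × 106400 = 11600.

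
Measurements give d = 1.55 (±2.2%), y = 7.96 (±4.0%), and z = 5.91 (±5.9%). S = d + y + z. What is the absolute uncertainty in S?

Each term contributes (cᵢ δxᵢ)² to (δS)²:
  (δd)² = 0.00116;  (δy)² = 0.101;  (δz)² = 0.122
δS = √(0.224) = 0.473

0.473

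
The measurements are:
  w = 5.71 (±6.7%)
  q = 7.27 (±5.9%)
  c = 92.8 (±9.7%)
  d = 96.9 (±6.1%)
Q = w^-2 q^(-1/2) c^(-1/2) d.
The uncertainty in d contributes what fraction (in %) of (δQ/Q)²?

(δQ/Q)² = (-2·δw/w)² + (−½·δq/q)² + (−½·δc/c)² + (1·δd/d)²
  w term: (-2×0.0670)² = 0.0180
  q term: (-0.5×0.0590)² = 0.000870
  c term: (-0.5×0.0970)² = 0.00235
  d term: (1×0.0610)² = 0.00372
Total = 0.0249. Share from d = 0.00372/0.0249 = 0.149.

14.9%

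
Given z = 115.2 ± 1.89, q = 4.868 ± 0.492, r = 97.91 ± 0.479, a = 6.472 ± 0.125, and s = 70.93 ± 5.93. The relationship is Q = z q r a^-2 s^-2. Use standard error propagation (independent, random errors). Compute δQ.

Since Q is a product/quotient, work with relative uncertainties:
  (1·δz/z)² = (1×0.0164)² = 0.000269;  (1·δq/q)² = (1×0.101)² = 0.0102;  (1·δr/r)² = (1×0.00489)² = 2.39e-05;  (-2·δa/a)² = (-2×0.0193)² = 0.00149;  (-2·δs/s)² = (-2×0.0836)² = 0.0280
δQ/Q = √(0.0400) = 0.200
Q = 0.2606, so δQ = 0.200 × 0.2606 = 0.0521.

0.0521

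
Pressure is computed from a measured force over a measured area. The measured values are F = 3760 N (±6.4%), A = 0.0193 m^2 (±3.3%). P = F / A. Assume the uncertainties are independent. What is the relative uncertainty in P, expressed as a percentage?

7.20%

Each factor contributes (exponent × relative error)² to (δP/P)²:
  (1·δF/F)² = (1×0.0640)² = 0.00410;  (-1·δA/A)² = (-1×0.0330)² = 0.00109
δP/P = √(0.00519) = 0.0720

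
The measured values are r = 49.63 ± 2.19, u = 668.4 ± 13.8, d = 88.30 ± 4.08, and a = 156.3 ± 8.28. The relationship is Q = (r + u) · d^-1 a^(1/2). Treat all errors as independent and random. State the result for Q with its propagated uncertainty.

Let w = r + u = 718.0. δw = √(δr² + δu²) = √(4.80 + 190) = 14.0, so δw/w = 0.0195.
Q is then a monomial in w, d, a:
δQ/Q = √((δw/w)² + (-1·δd/d)² + (½·δa/a)²) = √(0.000379 + 0.00214 + 0.000702) = 0.0567
Q = 101.7, so δQ = 0.0567 × 101.7 = 5.76.

101.7 ± 5.76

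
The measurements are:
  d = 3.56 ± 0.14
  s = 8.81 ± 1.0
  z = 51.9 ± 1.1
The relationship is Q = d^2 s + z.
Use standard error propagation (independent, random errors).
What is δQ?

15.5

Let p = d^2·s = 112. δp/p = √((2·δd/d)² + (1·δs/s)²) = √(0.00619 + 0.0129) = 0.138, so δp = 15.4.
Q = p + z: δQ = √(δp² + δz²) = √(238 + 1.21) = 15.5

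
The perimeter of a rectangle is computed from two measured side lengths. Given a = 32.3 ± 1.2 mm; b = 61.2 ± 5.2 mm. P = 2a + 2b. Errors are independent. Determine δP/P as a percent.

P is a linear combination, so absolute uncertainties add in quadrature:
  (2·δa)² = 5.76;  (2·δb)² = 108
δP = √(114) = 10.7 mm
P = 187 mm, so δP/P = 10.7/187 = 0.0571.

5.71%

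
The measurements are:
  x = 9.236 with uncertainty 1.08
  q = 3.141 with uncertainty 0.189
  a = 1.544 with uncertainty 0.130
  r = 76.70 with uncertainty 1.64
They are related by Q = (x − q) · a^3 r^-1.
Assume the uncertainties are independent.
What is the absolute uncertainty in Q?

Let u = x − q = 6.095. δu = √(δx² + δq²) = √(1.17 + 0.0357) = 1.10, so δu/u = 0.180.
Q is then a monomial in u, a, r:
δQ/Q = √((δu/u)² + (3·δa/a)² + (-1·δr/r)²) = √(0.0324 + 0.0638 + 0.000457) = 0.311
Q = 0.2925, so δQ = 0.311 × 0.2925 = 0.0909.

0.0909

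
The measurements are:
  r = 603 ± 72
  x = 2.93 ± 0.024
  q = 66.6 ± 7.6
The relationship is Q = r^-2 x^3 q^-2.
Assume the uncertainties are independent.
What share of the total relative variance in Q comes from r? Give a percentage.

(δQ/Q)² = (-2·δr/r)² + (3·δx/x)² + (-2·δq/q)²
  r term: (-2×0.119)² = 0.0570
  x term: (3×0.00819)² = 0.000604
  q term: (-2×0.114)² = 0.0521
Total = 0.110. Share from r = 0.0570/0.110 = 0.520.

52.0%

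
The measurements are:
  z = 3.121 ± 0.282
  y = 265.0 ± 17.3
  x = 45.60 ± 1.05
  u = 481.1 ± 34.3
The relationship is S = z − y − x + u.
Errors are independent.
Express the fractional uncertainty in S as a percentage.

S is a linear combination, so absolute uncertainties add in quadrature:
  (δz)² = 0.0795;  (δy)² = 299;  (δx)² = 1.10;  (δu)² = 1180
δS = √(1480) = 38.4
S = 173.6, so δS/S = 38.4/173.6 = 0.221.

22.1%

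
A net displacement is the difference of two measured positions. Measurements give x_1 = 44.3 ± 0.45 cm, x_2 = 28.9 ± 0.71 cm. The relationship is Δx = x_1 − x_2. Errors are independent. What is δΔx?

0.841 cm

Each term contributes (cᵢ δxᵢ)² to (δΔx)²:
  (δx_1)² = 0.203;  (δx_2)² = 0.504
δΔx = √(0.707) = 0.841 cm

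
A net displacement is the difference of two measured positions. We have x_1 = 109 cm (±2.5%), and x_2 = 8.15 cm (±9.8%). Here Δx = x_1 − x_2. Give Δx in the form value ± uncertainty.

101 ± 2.84 cm

Δx is a linear combination, so absolute uncertainties add in quadrature:
  (δx_1)² = 7.43;  (δx_2)² = 0.638
δΔx = √(8.06) = 2.84 cm
Δx = 101 cm.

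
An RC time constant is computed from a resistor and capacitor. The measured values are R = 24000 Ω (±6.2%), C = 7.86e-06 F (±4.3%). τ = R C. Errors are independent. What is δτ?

0.0142 s

Since τ is a product/quotient, work with relative uncertainties:
  (1·δR/R)² = (1×0.0620)² = 0.00384;  (1·δC/C)² = (1×0.0430)² = 0.00185
δτ/τ = √(0.00569) = 0.0755
τ = 0.189 s, so δτ = 0.0755 × 0.189 = 0.0142 s.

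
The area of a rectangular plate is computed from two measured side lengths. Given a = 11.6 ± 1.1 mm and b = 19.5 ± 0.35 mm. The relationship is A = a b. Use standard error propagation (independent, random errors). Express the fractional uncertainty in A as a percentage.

9.65%

For a monomial A ∝ a, b, fractional errors add in quadrature:
  (1·δa/a)² = (1×0.0948)² = 0.00899;  (1·δb/b)² = (1×0.0179)² = 0.000322
δA/A = √(0.00931) = 0.0965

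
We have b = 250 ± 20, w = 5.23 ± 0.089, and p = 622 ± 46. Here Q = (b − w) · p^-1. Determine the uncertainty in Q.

Let u = b − w = 245. δu = √(δb² + δw²) = √(400 + 0.00792) = 20.0, so δu/u = 0.0817.
Q is then a monomial in u, p:
δQ/Q = √((δu/u)² + (-1·δp/p)²) = √(0.00668 + 0.00547) = 0.110
Q = 0.394, so δQ = 0.110 × 0.394 = 0.0434.

0.0434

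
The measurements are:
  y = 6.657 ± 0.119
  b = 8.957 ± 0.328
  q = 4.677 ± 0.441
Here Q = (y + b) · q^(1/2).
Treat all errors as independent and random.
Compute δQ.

1.76

Let u = y + b = 15.61. δu = √(δy² + δb²) = √(0.0142 + 0.108) = 0.349, so δu/u = 0.0223.
Q is then a monomial in u, q:
δQ/Q = √((δu/u)² + (½·δq/q)²) = √(0.000499 + 0.00222) = 0.0522
Q = 33.77, so δQ = 0.0522 × 33.77 = 1.76.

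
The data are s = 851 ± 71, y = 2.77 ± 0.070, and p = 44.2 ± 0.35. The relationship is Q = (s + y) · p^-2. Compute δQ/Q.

0.0847

Let u = s + y = 854. δu = √(δs² + δy²) = √(5040 + 0.00490) = 71.0, so δu/u = 0.0832.
Q is then a monomial in u, p:
δQ/Q = √((δu/u)² + (-2·δp/p)²) = √(0.00692 + 0.000251) = 0.0847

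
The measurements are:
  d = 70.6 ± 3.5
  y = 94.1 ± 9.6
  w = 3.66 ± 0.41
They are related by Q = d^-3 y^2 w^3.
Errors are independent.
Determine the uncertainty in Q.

Relative error in a monomial: (δQ/Q)² = Σ (nᵢ · δxᵢ/xᵢ)².
  (-3·δd/d)² = (-3×0.0496)² = 0.0221;  (2·δy/y)² = (2×0.102)² = 0.0416;  (3·δw/w)² = (3×0.112)² = 0.113
δQ/Q = √(0.177) = 0.420
Q = 1.23, so δQ = 0.420 × 1.23 = 0.519.

0.519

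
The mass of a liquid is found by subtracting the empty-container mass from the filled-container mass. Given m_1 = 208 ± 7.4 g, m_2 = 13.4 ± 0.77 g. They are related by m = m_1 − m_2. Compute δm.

7.44 g

Each term contributes (cᵢ δxᵢ)² to (δm)²:
  (δm_1)² = 54.8;  (δm_2)² = 0.593
δm = √(55.4) = 7.44 g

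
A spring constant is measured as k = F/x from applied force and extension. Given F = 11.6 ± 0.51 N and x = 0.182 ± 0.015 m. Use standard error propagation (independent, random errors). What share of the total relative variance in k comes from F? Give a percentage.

(δk/k)² = (1·δF/F)² + (-1·δx/x)²
  F term: (1×0.0440)² = 0.00193
  x term: (-1×0.0824)² = 0.00679
Total = 0.00873. Share from F = 0.00193/0.00873 = 0.222.

22.2%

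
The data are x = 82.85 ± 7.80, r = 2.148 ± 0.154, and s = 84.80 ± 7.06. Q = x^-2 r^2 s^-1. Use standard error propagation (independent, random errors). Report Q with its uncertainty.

Each factor contributes (exponent × relative error)² to (δQ/Q)²:
  (-2·δx/x)² = (-2×0.0941)² = 0.0355;  (2·δr/r)² = (2×0.0717)² = 0.0206;  (-1·δs/s)² = (-1×0.0833)² = 0.00693
δQ/Q = √(0.0629) = 0.251
Q = 7.927e-06, so δQ = 0.251 × 7.927e-06 = 1.99e-06.

(7.927 ± 1.99) × 10^-6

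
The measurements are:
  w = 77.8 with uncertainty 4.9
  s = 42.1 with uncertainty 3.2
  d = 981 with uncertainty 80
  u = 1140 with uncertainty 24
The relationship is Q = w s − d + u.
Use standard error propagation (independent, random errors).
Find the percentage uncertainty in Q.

9.72%

Let p = w·s = 3280. δp/p = √((1·δw/w)² + (1·δs/s)²) = √(0.00397 + 0.00578) = 0.0987, so δp = 323.
Q = p − d + u: δQ = √(δp² + δd² + δu²) = √(1.05e+05 + 6400 + 576) = 334
Q = 3430, so δQ/Q = 334/3430 = 0.0972.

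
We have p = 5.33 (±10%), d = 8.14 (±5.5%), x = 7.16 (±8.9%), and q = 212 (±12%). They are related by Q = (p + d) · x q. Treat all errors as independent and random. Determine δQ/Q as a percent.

15.8%

Let u = p + d = 13.5. δu = √(δp² + δd²) = √(0.284 + 0.200) = 0.696, so δu/u = 0.0517.
Q is then a monomial in u, x, q:
δQ/Q = √((δu/u)² + (1·δx/x)² + (1·δq/q)²) = √(0.00267 + 0.00792 + 0.0144) = 0.158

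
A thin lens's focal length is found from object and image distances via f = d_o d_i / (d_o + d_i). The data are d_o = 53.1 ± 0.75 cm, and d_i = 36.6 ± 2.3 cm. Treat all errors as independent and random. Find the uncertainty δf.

∂f/∂d_o = (d_i/(d_o+d_i))² = 0.166;  ∂f/∂d_i = (d_o/(d_o+d_i))² = 0.350
δf = √((∂f/∂d_o · δd_o)² + (∂f/∂d_i · δd_i)²) = √(0.0156 + 0.650) = 0.816 cm

0.816 cm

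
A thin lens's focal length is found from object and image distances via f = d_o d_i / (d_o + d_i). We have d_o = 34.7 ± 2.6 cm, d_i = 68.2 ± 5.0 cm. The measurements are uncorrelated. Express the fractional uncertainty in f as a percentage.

5.55%

∂f/∂d_o = (d_i/(d_o+d_i))² = 0.439;  ∂f/∂d_i = (d_o/(d_o+d_i))² = 0.114
δf = √((∂f/∂d_o · δd_o)² + (∂f/∂d_i · δd_i)²) = √(1.30 + 0.323) = 1.28 cm
f = 23.0 cm, so δf/f = 1.28/23.0 = 0.0555.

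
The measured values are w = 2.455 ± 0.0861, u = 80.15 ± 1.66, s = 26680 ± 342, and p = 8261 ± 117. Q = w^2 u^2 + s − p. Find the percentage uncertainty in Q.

5.56%

Let h = w^2·u^2 = 38720. δh/h = √((2·δw/w)² + (2·δu/u)²) = √(0.00492 + 0.00172) = 0.0815, so δh = 3150.
Q = h + s − p: δQ = √(δh² + δs² + δp²) = √(9.95e+06 + 1.17e+05 + 13700) = 3170
Q = 57140, so δQ/Q = 3170/57140 = 0.0556.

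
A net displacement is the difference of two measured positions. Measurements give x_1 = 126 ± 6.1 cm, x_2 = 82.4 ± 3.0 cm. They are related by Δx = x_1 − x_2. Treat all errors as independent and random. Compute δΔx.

6.80 cm

Sums and differences: (δΔx)² = Σ (cᵢ δxᵢ)².
  (δx_1)² = 37.2;  (δx_2)² = 9.00
δΔx = √(46.2) = 6.80 cm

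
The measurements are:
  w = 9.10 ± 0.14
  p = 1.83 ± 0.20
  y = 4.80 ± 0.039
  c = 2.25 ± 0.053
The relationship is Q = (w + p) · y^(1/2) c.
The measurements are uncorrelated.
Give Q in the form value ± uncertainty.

Let u = w + p = 10.9. δu = √(δw² + δp²) = √(0.0196 + 0.0400) = 0.244, so δu/u = 0.0223.
Q is then a monomial in u, y, c:
δQ/Q = √((δu/u)² + (½·δy/y)² + (1·δc/c)²) = √(0.000499 + 1.65e-05 + 0.000555) = 0.0327
Q = 53.9, so δQ = 0.0327 × 53.9 = 1.76.

53.9 ± 1.76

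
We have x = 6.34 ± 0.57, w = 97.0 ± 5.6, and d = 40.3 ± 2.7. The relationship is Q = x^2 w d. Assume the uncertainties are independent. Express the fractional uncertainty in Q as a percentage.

20.0%

Q is a product of powers, so relative uncertainties combine in quadrature:
  (2·δx/x)² = (2×0.0899)² = 0.0323;  (1·δw/w)² = (1×0.0577)² = 0.00333;  (1·δd/d)² = (1×0.0670)² = 0.00449
δQ/Q = √(0.0402) = 0.200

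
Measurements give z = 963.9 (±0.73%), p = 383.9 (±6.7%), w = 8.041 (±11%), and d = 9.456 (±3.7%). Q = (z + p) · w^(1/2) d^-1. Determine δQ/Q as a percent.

6.92%

Let u = z + p = 1348. δu = √(δz² + δp²) = √(49.5 + 662) = 26.7, so δu/u = 0.0198.
Q is then a monomial in u, w, d:
δQ/Q = √((δu/u)² + (½·δw/w)² + (-1·δd/d)²) = √(0.000391 + 0.00302 + 0.00137) = 0.0692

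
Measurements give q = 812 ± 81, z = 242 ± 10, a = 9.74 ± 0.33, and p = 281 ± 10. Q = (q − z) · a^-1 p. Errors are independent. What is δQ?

2490

Let u = q − z = 570. δu = √(δq² + δz²) = √(6560 + 100) = 81.6, so δu/u = 0.143.
Q is then a monomial in u, a, p:
δQ/Q = √((δu/u)² + (-1·δa/a)² + (1·δp/p)²) = √(0.0205 + 0.00115 + 0.00127) = 0.151
Q = 16400, so δQ = 0.151 × 16400 = 2490.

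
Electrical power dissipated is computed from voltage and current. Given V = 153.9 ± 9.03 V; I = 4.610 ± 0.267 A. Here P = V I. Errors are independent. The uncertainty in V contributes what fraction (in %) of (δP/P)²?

(δP/P)² = (1·δV/V)² + (1·δI/I)²
  V term: (1×0.0587)² = 0.00344
  I term: (1×0.0579)² = 0.00335
Total = 0.00680. Share from V = 0.00344/0.00680 = 0.506.

50.6%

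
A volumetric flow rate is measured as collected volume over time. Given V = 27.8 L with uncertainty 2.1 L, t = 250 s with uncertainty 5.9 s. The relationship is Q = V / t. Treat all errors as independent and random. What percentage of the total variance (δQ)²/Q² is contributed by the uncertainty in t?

8.89%

(δQ/Q)² = (1·δV/V)² + (-1·δt/t)²
  V term: (1×0.0755)² = 0.00571
  t term: (-1×0.0236)² = 0.000557
Total = 0.00626. Share from t = 0.000557/0.00626 = 0.0889.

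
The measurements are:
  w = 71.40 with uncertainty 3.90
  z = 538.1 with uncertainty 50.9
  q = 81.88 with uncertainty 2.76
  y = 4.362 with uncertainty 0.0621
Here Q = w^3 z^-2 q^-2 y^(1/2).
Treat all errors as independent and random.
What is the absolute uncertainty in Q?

0.000102

Products/powers → add relative errors in quadrature, weighted by exponent:
  (3·δw/w)² = (3×0.0546)² = 0.0269;  (-2·δz/z)² = (-2×0.0946)² = 0.0358;  (-2·δq/q)² = (-2×0.0337)² = 0.00454;  (½·δy/y)² = (0.5×0.0142)² = 5.07e-05
δQ/Q = √(0.0672) = 0.259
Q = 0.0003916, so δQ = 0.259 × 0.0003916 = 0.000102.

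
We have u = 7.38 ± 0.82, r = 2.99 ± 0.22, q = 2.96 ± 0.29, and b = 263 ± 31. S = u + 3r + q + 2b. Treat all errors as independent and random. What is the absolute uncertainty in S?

62.0

For a sum/difference, combine absolute errors in quadrature:
  (δu)² = 0.672;  (3·δr)² = 0.436;  (δq)² = 0.0841;  (2·δb)² = 3840
δS = √(3850) = 62.0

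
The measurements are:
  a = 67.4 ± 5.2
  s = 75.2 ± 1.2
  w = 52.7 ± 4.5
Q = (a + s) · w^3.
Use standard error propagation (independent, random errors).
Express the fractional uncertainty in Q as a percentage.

25.9%

Let u = a + s = 143. δu = √(δa² + δs²) = √(27.0 + 1.44) = 5.34, so δu/u = 0.0374.
Q is then a monomial in u, w:
δQ/Q = √((δu/u)² + (3·δw/w)²) = √(0.00140 + 0.0656) = 0.259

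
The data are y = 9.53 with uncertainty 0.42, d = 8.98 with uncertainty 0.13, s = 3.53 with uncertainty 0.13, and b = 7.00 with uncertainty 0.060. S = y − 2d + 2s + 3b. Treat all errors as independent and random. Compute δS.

Each term contributes (cᵢ δxᵢ)² to (δS)²:
  (δy)² = 0.176;  (2·δd)² = 0.0676;  (2·δs)² = 0.0676;  (3·δb)² = 0.0324
δS = √(0.344) = 0.587

0.587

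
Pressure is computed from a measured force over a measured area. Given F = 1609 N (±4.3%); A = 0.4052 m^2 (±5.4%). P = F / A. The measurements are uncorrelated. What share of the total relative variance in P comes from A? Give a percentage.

61.2%

(δP/P)² = (1·δF/F)² + (-1·δA/A)²
  F term: (1×0.0430)² = 0.00185
  A term: (-1×0.0540)² = 0.00292
Total = 0.00477. Share from A = 0.00292/0.00477 = 0.612.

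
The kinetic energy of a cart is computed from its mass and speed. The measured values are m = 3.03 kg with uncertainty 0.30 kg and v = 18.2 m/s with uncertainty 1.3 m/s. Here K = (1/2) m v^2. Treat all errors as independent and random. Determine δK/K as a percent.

17.4%

Each factor contributes (exponent × relative error)² to (δK/K)²:
  (1·δm/m)² = (1×0.0990)² = 0.00980;  (2·δv/v)² = (2×0.0714)² = 0.0204
δK/K = √(0.0302) = 0.174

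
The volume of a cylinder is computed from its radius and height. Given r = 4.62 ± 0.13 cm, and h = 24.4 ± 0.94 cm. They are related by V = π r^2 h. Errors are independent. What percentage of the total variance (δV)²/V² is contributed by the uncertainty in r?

(δV/V)² = (2·δr/r)² + (1·δh/h)²
  r term: (2×0.0281)² = 0.00317
  h term: (1×0.0385)² = 0.00148
Total = 0.00465. Share from r = 0.00317/0.00465 = 0.681.

68.1%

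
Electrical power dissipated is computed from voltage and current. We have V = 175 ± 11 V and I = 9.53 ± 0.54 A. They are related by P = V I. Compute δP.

141 W

P is a product of powers, so relative uncertainties combine in quadrature:
  (1·δV/V)² = (1×0.0629)² = 0.00395;  (1·δI/I)² = (1×0.0567)² = 0.00321
δP/P = √(0.00716) = 0.0846
P = 1670 W, so δP = 0.0846 × 1670 = 141 W.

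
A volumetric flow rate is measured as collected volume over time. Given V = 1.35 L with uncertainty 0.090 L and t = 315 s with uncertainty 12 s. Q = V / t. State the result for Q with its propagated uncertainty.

0.00429 ± 0.000329 L/s

For a monomial Q ∝ V, t^-1, fractional errors add in quadrature:
  (1·δV/V)² = (1×0.0667)² = 0.00444;  (-1·δt/t)² = (-1×0.0381)² = 0.00145
δQ/Q = √(0.00590) = 0.0768
Q = 0.00429 L/s, so δQ = 0.0768 × 0.00429 = 0.000329 L/s.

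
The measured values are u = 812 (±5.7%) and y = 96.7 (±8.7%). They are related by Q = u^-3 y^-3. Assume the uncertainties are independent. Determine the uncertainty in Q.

Products/powers → add relative errors in quadrature, weighted by exponent:
  (-3·δu/u)² = (-3×0.0570)² = 0.0292;  (-3·δy/y)² = (-3×0.0870)² = 0.0681
δQ/Q = √(0.0974) = 0.312
Q = 2.07e-15, so δQ = 0.312 × 2.07e-15 = 6.45e-16.

6.45e-16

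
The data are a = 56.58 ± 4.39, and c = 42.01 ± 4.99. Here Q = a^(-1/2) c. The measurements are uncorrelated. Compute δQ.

0.698

Since Q is a product/quotient, work with relative uncertainties:
  (−½·δa/a)² = (-0.5×0.0776)² = 0.00151;  (1·δc/c)² = (1×0.119)² = 0.0141
δQ/Q = √(0.0156) = 0.125
Q = 5.585, so δQ = 0.125 × 5.585 = 0.698.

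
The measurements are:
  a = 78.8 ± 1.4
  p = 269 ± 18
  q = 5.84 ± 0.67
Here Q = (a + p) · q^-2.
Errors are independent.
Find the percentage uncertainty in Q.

Let u = a + p = 348. δu = √(δa² + δp²) = √(1.96 + 324) = 18.1, so δu/u = 0.0519.
Q is then a monomial in u, q:
δQ/Q = √((δu/u)² + (-2·δq/q)²) = √(0.00269 + 0.0526) = 0.235

23.5%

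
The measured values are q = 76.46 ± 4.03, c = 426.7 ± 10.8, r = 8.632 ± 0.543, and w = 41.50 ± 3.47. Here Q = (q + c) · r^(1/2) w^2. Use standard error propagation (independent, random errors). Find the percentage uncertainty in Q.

Let u = q + c = 503.2. δu = √(δq² + δc²) = √(16.2 + 117) = 11.5, so δu/u = 0.0229.
Q is then a monomial in u, r, w:
δQ/Q = √((δu/u)² + (½·δr/r)² + (2·δw/w)²) = √(0.000525 + 0.000989 + 0.0280) = 0.172

17.2%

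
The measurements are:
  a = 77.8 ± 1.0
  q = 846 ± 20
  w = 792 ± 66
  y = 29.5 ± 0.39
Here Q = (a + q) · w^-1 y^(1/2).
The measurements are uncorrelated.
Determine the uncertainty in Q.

0.547

Let u = a + q = 924. δu = √(δa² + δq²) = √(1.00 + 400) = 20.0, so δu/u = 0.0217.
Q is then a monomial in u, w, y:
δQ/Q = √((δu/u)² + (-1·δw/w)² + (½·δy/y)²) = √(0.000470 + 0.00694 + 4.37e-05) = 0.0864
Q = 6.34, so δQ = 0.0864 × 6.34 = 0.547.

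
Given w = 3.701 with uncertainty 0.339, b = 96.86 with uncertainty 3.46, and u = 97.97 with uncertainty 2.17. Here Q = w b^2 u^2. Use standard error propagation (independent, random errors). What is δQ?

Q is a product of powers, so relative uncertainties combine in quadrature:
  (1·δw/w)² = (1×0.0916)² = 0.00839;  (2·δb/b)² = (2×0.0357)² = 0.00510;  (2·δu/u)² = (2×0.0221)² = 0.00196
δQ/Q = √(0.0155) = 0.124
Q = 3.333e+08, so δQ = 0.124 × 3.333e+08 = 4.14e+07.

4.14e+07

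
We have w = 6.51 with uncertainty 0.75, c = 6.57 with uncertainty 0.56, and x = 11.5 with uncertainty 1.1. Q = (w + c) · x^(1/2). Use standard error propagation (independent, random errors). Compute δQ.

3.82

Let u = w + c = 13.1. δu = √(δw² + δc²) = √(0.562 + 0.314) = 0.936, so δu/u = 0.0716.
Q is then a monomial in u, x:
δQ/Q = √((δu/u)² + (½·δx/x)²) = √(0.00512 + 0.00229) = 0.0861
Q = 44.4, so δQ = 0.0861 × 44.4 = 3.82.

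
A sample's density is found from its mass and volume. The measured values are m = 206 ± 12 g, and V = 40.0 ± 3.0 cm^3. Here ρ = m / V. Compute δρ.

ρ is a product of powers, so relative uncertainties combine in quadrature:
  (1·δm/m)² = (1×0.0583)² = 0.00339;  (-1·δV/V)² = (-1×0.0750)² = 0.00562
δρ/ρ = √(0.00902) = 0.0950
ρ = 5.15 g/cm^3, so δρ = 0.0950 × 5.15 = 0.489 g/cm^3.

0.489 g/cm^3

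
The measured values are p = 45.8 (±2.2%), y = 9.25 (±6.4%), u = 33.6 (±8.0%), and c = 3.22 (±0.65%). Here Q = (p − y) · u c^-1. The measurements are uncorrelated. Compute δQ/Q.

Let w = p − y = 36.5. δw = √(δp² + δy²) = √(1.02 + 0.350) = 1.17, so δw/w = 0.0320.
Q is then a monomial in w, u, c:
δQ/Q = √((δw/w)² + (1·δu/u)² + (-1·δc/c)²) = √(0.00102 + 0.00640 + 4.23e-05) = 0.0864

0.0864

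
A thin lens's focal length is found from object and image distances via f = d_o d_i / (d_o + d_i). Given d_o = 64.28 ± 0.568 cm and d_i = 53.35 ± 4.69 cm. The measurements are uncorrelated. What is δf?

∂f/∂d_o = (d_i/(d_o+d_i))² = 0.206;  ∂f/∂d_i = (d_o/(d_o+d_i))² = 0.299
δf = √((∂f/∂d_o · δd_o)² + (∂f/∂d_i · δd_i)²) = √(0.0137 + 1.96) = 1.41 cm

1.41 cm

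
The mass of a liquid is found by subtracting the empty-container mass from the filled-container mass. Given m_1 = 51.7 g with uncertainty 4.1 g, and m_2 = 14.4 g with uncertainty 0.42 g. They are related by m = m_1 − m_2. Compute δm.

4.12 g

m is a linear combination, so absolute uncertainties add in quadrature:
  (δm_1)² = 16.8;  (δm_2)² = 0.176
δm = √(17.0) = 4.12 g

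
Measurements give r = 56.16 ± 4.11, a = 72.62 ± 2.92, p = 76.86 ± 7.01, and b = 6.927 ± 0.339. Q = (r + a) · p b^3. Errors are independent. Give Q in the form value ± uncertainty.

Let u = r + a = 128.8. δu = √(δr² + δa²) = √(16.9 + 8.53) = 5.04, so δu/u = 0.0391.
Q is then a monomial in u, p, b:
δQ/Q = √((δu/u)² + (1·δp/p)² + (3·δb/b)²) = √(0.00153 + 0.00832 + 0.0216) = 0.177
Q = 3.29e+06, so δQ = 0.177 × 3.29e+06 = 5.83e+05.

(3.290 ± 0.583) × 10^6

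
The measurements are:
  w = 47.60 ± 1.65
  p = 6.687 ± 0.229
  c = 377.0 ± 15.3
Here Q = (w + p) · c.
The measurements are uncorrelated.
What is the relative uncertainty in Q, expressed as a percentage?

5.09%

Let u = w + p = 54.29. δu = √(δw² + δp²) = √(2.72 + 0.0524) = 1.67, so δu/u = 0.0307.
Q is then a monomial in u, c:
δQ/Q = √((δu/u)² + (1·δc/c)²) = √(0.000942 + 0.00165) = 0.0509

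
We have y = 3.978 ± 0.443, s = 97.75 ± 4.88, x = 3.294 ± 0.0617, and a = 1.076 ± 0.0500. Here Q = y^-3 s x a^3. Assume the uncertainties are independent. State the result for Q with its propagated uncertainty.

6.372 ± 2.33

Each factor contributes (exponent × relative error)² to (δQ/Q)²:
  (-3·δy/y)² = (-3×0.111)² = 0.112;  (1·δs/s)² = (1×0.0499)² = 0.00249;  (1·δx/x)² = (1×0.0187)² = 0.000351;  (3·δa/a)² = (3×0.0465)² = 0.0194
δQ/Q = √(0.134) = 0.366
Q = 6.372, so δQ = 0.366 × 6.372 = 2.33.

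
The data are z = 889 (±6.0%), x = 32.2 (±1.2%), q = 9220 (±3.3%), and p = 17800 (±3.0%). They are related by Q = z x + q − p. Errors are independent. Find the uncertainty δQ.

1860

Let w = z·x = 28600. δw/w = √((1·δz/z)² + (1·δx/x)²) = √(0.00360 + 0.000144) = 0.0612, so δw = 1750.
Q = w + q − p: δQ = √(δw² + δq² + δp²) = √(3.07e+06 + 92600 + 2.85e+05) = 1860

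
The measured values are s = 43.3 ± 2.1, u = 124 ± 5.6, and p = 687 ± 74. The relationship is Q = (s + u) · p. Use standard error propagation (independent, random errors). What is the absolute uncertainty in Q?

13000

Let w = s + u = 167. δw = √(δs² + δu²) = √(4.41 + 31.4) = 5.98, so δw/w = 0.0357.
Q is then a monomial in w, p:
δQ/Q = √((δw/w)² + (1·δp/p)²) = √(0.00128 + 0.0116) = 0.113
Q = 1.15e+05, so δQ = 0.113 × 1.15e+05 = 13000.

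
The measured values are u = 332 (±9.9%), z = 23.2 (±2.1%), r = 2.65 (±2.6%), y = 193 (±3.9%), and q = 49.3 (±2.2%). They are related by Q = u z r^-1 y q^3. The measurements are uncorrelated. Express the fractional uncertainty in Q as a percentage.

13.0%

Since Q is a product/quotient, work with relative uncertainties:
  (1·δu/u)² = (1×0.0990)² = 0.00980;  (1·δz/z)² = (1×0.0210)² = 0.000441;  (-1·δr/r)² = (-1×0.0260)² = 0.000676;  (1·δy/y)² = (1×0.0390)² = 0.00152;  (3·δq/q)² = (3×0.0220)² = 0.00436
δQ/Q = √(0.0168) = 0.130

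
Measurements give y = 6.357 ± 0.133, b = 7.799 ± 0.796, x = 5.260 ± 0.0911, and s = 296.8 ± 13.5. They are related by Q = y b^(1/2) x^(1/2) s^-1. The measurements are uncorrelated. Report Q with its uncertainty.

For a monomial Q ∝ y, b^(1/2), x^(1/2), s^-1, fractional errors add in quadrature:
  (1·δy/y)² = (1×0.0209)² = 0.000438;  (½·δb/b)² = (0.5×0.102)² = 0.00260;  (½·δx/x)² = (0.5×0.0173)² = 7.5e-05;  (-1·δs/s)² = (-1×0.0455)² = 0.00207
δQ/Q = √(0.00519) = 0.0720
Q = 0.1372, so δQ = 0.0720 × 0.1372 = 0.00988.

0.1372 ± 0.00988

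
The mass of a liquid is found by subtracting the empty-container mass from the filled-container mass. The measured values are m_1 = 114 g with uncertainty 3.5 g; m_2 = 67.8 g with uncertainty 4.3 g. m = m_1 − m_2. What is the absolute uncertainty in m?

Sums and differences: (δm)² = Σ (cᵢ δxᵢ)².
  (δm_1)² = 12.2;  (δm_2)² = 18.5
δm = √(30.7) = 5.54 g

5.54 g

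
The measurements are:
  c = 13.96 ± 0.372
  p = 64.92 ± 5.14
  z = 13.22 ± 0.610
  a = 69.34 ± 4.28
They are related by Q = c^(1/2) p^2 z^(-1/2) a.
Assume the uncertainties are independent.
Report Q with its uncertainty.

300300 ± 51700

Relative error in a monomial: (δQ/Q)² = Σ (nᵢ · δxᵢ/xᵢ)².
  (½·δc/c)² = (0.5×0.0266)² = 0.000178;  (2·δp/p)² = (2×0.0792)² = 0.0251;  (−½·δz/z)² = (-0.5×0.0461)² = 0.000532;  (1·δa/a)² = (1×0.0617)² = 0.00381
δQ/Q = √(0.0296) = 0.172
Q = 300300, so δQ = 0.172 × 300300 = 51700.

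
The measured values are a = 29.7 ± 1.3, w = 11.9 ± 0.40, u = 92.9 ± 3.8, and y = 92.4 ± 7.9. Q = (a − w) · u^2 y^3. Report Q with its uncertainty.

Let h = a − w = 17.8. δh = √(δa² + δw²) = √(1.69 + 0.160) = 1.36, so δh/h = 0.0764.
Q is then a monomial in h, u, y:
δQ/Q = √((δh/h)² + (2·δu/u)² + (3·δy/y)²) = √(0.00584 + 0.00669 + 0.0658) = 0.280
Q = 1.21e+11, so δQ = 0.280 × 1.21e+11 = 3.39e+10.

(1.21 ± 0.339) × 10^11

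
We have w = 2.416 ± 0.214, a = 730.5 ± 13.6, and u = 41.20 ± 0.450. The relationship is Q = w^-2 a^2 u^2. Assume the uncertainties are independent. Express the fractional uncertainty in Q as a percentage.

18.2%

Relative error in a monomial: (δQ/Q)² = Σ (nᵢ · δxᵢ/xᵢ)².
  (-2·δw/w)² = (-2×0.0886)² = 0.0314;  (2·δa/a)² = (2×0.0186)² = 0.00139;  (2·δu/u)² = (2×0.0109)² = 0.000477
δQ/Q = √(0.0332) = 0.182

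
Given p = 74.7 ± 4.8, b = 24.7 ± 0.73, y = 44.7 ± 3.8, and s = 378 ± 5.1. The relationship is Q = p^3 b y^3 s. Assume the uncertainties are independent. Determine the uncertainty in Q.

Relative error in a monomial: (δQ/Q)² = Σ (nᵢ · δxᵢ/xᵢ)².
  (3·δp/p)² = (3×0.0643)² = 0.0372;  (1·δb/b)² = (1×0.0296)² = 0.000873;  (3·δy/y)² = (3×0.0850)² = 0.0650;  (1·δs/s)² = (1×0.0135)² = 0.000182
δQ/Q = √(0.103) = 0.321
Q = 3.48e+14, so δQ = 0.321 × 3.48e+14 = 1.12e+14.

1.12e+14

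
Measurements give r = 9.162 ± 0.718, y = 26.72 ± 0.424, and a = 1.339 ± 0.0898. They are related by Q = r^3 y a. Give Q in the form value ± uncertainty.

27520 ± 6740

Since Q is a product/quotient, work with relative uncertainties:
  (3·δr/r)² = (3×0.0784)² = 0.0553;  (1·δy/y)² = (1×0.0159)² = 0.000252;  (1·δa/a)² = (1×0.0671)² = 0.00450
δQ/Q = √(0.0600) = 0.245
Q = 27520, so δQ = 0.245 × 27520 = 6740.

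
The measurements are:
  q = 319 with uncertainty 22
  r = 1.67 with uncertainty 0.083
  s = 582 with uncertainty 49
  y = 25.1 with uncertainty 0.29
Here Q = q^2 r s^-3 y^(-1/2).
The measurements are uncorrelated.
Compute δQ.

5.03e-05

Since Q is a product/quotient, work with relative uncertainties:
  (2·δq/q)² = (2×0.0690)² = 0.0190;  (1·δr/r)² = (1×0.0497)² = 0.00247;  (-3·δs/s)² = (-3×0.0842)² = 0.0638;  (−½·δy/y)² = (-0.5×0.0116)² = 3.34e-05
δQ/Q = √(0.0853) = 0.292
Q = 0.000172, so δQ = 0.292 × 0.000172 = 5.03e-05.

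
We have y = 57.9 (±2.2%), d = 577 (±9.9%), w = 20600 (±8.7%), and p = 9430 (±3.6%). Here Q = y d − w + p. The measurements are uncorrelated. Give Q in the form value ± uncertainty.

22200 ± 3850

Let h = y·d = 33400. δh/h = √((1·δy/y)² + (1·δd/d)²) = √(0.000484 + 0.00980) = 0.101, so δh = 3390.
Q = h − w + p: δQ = √(δh² + δw² + δp²) = √(1.15e+07 + 3.21e+06 + 1.15e+05) = 3850
Q = 22200.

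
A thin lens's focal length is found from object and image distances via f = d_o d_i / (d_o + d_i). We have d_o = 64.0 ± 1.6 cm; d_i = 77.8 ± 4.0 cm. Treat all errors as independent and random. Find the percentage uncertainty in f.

2.70%

∂f/∂d_o = (d_i/(d_o+d_i))² = 0.301;  ∂f/∂d_i = (d_o/(d_o+d_i))² = 0.204
δf = √((∂f/∂d_o · δd_o)² + (∂f/∂d_i · δd_i)²) = √(0.232 + 0.664) = 0.947 cm
f = 35.1 cm, so δf/f = 0.947/35.1 = 0.0270.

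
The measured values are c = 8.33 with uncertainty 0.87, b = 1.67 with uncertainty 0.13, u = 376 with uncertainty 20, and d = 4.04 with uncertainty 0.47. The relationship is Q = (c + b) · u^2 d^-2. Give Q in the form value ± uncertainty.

86600 ± 23400

Let w = c + b = 10.0. δw = √(δc² + δb²) = √(0.757 + 0.0169) = 0.880, so δw/w = 0.0880.
Q is then a monomial in w, u, d:
δQ/Q = √((δw/w)² + (2·δu/u)² + (-2·δd/d)²) = √(0.00774 + 0.0113 + 0.0541) = 0.271
Q = 86600, so δQ = 0.271 × 86600 = 23400.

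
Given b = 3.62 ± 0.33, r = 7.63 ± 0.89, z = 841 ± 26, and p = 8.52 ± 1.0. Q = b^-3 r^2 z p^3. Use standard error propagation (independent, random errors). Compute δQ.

Relative error in a monomial: (δQ/Q)² = Σ (nᵢ · δxᵢ/xᵢ)².
  (-3·δb/b)² = (-3×0.0912)² = 0.0748;  (2·δr/r)² = (2×0.117)² = 0.0544;  (1·δz/z)² = (1×0.0309)² = 0.000956;  (3·δp/p)² = (3×0.117)² = 0.124
δQ/Q = √(0.254) = 0.504
Q = 6.38e+05, so δQ = 0.504 × 6.38e+05 = 3.22e+05.

3.22e+05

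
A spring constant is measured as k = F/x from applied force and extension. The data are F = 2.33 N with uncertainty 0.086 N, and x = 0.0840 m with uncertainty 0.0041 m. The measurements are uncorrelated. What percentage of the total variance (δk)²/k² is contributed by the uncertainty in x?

(δk/k)² = (1·δF/F)² + (-1·δx/x)²
  F term: (1×0.0369)² = 0.00136
  x term: (-1×0.0488)² = 0.00238
Total = 0.00374. Share from x = 0.00238/0.00374 = 0.636.

63.6%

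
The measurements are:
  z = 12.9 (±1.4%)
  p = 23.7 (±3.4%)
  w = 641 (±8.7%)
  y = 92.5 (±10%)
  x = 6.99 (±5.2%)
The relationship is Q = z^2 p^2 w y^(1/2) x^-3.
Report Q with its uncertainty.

(1.69 ± 0.337) × 10^6

For a monomial Q ∝ z^2, p^2, w, y^(1/2), x^-3, fractional errors add in quadrature:
  (2·δz/z)² = (2×0.0140)² = 0.000784;  (2·δp/p)² = (2×0.0340)² = 0.00462;  (1·δw/w)² = (1×0.0870)² = 0.00757;  (½·δy/y)² = (0.5×0.100)² = 0.00250;  (-3·δx/x)² = (-3×0.0520)² = 0.0243
δQ/Q = √(0.0398) = 0.200
Q = 1.69e+06, so δQ = 0.200 × 1.69e+06 = 3.37e+05.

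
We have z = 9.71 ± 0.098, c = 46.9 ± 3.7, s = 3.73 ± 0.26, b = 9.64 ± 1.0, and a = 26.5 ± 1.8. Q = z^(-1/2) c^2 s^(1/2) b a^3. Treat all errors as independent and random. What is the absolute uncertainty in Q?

6.85e+07

For a monomial Q ∝ z^(-1/2), c^2, s^(1/2), b, a^3, fractional errors add in quadrature:
  (−½·δz/z)² = (-0.5×0.0101)² = 2.55e-05;  (2·δc/c)² = (2×0.0789)² = 0.0249;  (½·δs/s)² = (0.5×0.0697)² = 0.00121;  (1·δb/b)² = (1×0.104)² = 0.0108;  (3·δa/a)² = (3×0.0679)² = 0.0415
δQ/Q = √(0.0784) = 0.280
Q = 2.45e+08, so δQ = 0.280 × 2.45e+08 = 6.85e+07.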